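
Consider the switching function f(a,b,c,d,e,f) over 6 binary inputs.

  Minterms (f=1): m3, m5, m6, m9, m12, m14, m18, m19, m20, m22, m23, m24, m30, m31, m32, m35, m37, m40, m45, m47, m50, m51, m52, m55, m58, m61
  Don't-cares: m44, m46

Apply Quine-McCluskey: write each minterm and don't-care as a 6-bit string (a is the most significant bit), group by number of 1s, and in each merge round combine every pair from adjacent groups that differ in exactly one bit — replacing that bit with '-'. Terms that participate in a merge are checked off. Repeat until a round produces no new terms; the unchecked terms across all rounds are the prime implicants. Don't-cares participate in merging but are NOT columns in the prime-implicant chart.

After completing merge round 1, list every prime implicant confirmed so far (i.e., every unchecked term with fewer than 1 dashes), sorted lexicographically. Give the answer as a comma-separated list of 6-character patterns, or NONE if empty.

001001, 011000

Round 0: 000011✓ 000101✓ 000110✓ 001001 001100✓ 001110✓ 010010✓ 010011✓ 010100✓ 010110✓ 010111✓ 011000 011110✓ 011111✓ 100000✓ 100011✓ 100101✓ 101000✓ 101100✓ 101101✓ 101110✓ 101111✓ 110010✓ 110011✓ 110100✓ 110111✓ 111010✓ 111101✓
Round 1: -00011✓ -00101 -01100✓ -01110✓ -10010✓ -10011✓ -10100 -10111✓ 0-0011✓ 0-0110✓ 0-1110✓ 00-110✓ 0011-0✓ 01-110✓ 01-111✓ 010-10✓ 010-11✓ 01001-✓ 0101-0 01011-✓ 01111-✓ 1-0011✓ 1-1101 10-000 10-101 101-00 1011-0✓ 1011-1✓ 10110-✓ 10111-✓ 11-010 110-11✓ 11001-✓
Round 2: --0011 -011-0 -10-11 -1001- 0--110 01-11- 010-1- 1011--
PIs = {--0011, -00101, -011-0, -10-11, -1001-, -10100, 0--110, 001001, 01-11-, 010-1-, 0101-0, 011000, 1-1101, 10-000, 10-101, 101-00, 1011--, 11-010}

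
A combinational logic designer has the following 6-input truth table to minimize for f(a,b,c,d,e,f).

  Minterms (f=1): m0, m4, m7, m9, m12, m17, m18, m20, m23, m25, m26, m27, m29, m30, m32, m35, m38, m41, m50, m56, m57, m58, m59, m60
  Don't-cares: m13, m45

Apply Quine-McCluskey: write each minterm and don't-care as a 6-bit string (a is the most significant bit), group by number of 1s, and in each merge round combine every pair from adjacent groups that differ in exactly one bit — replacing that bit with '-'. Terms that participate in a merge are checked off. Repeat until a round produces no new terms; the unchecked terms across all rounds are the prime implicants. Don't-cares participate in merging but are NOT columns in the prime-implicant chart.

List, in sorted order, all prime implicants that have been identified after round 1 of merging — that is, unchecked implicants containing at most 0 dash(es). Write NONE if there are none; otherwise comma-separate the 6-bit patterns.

Round 0: 000000✓ 000100✓ 000111✓ 001001✓ 001100✓ 001101✓ 010001✓ 010010✓ 010100✓ 010111✓ 011001✓ 011010✓ 011011✓ 011101✓ 011110✓ 100000✓ 100011 100110 101001✓ 101101✓ 110010✓ 111000✓ 111001✓ 111010✓ 111011✓ 111100✓
Round 1: -00000 -01001✓ -01101✓ -10010✓ -11001✓ -11010✓ -11011✓ 0-0100 0-0111 0-1001✓ 0-1101✓ 00-100 000-00 001-01✓ 00110- 01-001 01-010✓ 011-01✓ 011-10 0110-1✓ 01101-✓ 1-1001✓ 101-01✓ 11-010✓ 111-00 1110-0✓ 1110-1✓ 11100-✓ 11101-✓
Round 2: --1001 -01-01 -1-010 -110-1 -1101- 0-1-01 1110--
PIs = {--1001, -00000, -01-01, -1-010, -110-1, -1101-, 0-0100, 0-0111, 0-1-01, 00-100, 000-00, 00110-, 01-001, 011-10, 100011, 100110, 111-00, 1110--}

100011, 100110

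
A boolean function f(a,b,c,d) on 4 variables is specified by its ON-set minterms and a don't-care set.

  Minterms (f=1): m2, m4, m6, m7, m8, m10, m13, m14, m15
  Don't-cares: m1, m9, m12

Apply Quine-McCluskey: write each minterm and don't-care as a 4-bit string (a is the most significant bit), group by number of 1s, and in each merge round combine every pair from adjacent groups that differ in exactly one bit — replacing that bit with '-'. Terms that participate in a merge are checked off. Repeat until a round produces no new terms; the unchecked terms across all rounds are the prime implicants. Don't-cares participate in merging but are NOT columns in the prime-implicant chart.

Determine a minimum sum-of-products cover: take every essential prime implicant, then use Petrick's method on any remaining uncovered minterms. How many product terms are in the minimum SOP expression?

4

[col 0] 0001*, 0010*, 0100*, 0110*, 0111*, 1000*, 1001*, 1010*, 1100*, 1101*, 1110*, 1111*
[col 1] -001, -010*, -100*, -110*, -111*, 0-10*, 01-0*, 011-*, 1-00*, 1-01*, 1-10*, 10-0*, 100-*, 11-0*, 11-1*, 110-*, 111-*
[col 2] --10, -1-0, -11-, 1--0, 1-0-, 11--
Prime implicants: --10, -001, -1-0, -11-, 1--0, 1-0-, 11--
PI chart (minterm → PIs covering it):
  2 | --10  (sole → essential)
  4 | -1-0  (sole → essential)
  6 | --10,-1-0,-11-
  7 | -11-  (sole → essential)
  8 | 1--0,1-0-
  10 | --10,1--0
  13 | 1-0-,11--
  14 | --10,-1-0,-11-,1--0,11--
  15 | -11-,11--
Essential prime implicants: --10, -1-0, -11-
Petrick residual → 1-0-
Minimum SOP uses 4 PIs: cd' + bd' + bc + ac'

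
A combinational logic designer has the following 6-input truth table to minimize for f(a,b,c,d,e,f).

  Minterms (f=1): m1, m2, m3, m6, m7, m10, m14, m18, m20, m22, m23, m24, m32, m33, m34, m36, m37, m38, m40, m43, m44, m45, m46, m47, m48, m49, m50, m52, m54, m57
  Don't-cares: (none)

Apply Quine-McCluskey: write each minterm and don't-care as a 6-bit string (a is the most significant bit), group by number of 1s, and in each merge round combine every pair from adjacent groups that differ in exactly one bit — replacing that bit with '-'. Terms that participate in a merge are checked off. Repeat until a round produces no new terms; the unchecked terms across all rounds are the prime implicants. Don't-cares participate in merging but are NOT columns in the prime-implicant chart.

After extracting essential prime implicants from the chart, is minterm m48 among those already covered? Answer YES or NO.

NO

[col 0] 000001*, 000010*, 000011*, 000110*, 000111*, 001010*, 001110*, 010010*, 010100*, 010110*, 010111*, 011000, 100000*, 100001*, 100010*, 100100*, 100101*, 100110*, 101000*, 101011*, 101100*, 101101*, 101110*, 101111*, 110000*, 110001*, 110010*, 110100*, 110110*, 111001*
[col 1] -00001, -00010*, -00110*, -01110*, -10010*, -10100*, -10110*, 0-0010*, 0-0110*, 0-0111*, 00-010*, 00-110*, 000-10*, 000-11*, 0000-1, 00001-*, 00011-*, 001-10*, 010-10*, 0101-0*, 01011-*, 1-0000*, 1-0001*, 1-0010*, 1-0100*, 1-0110*, 10-000*, 10-100*, 10-101*, 10-110*, 100-00*, 100-01*, 100-10*, 1000-0*, 10000-*, 1001-0*, 10010-*, 101-00*, 101-11, 1011-0*, 1011-1*, 10110-*, 10111-*, 11-001, 110-00*, 110-10*, 1100-0*, 11000-*, 1101-0*
[col 2] --0010*, --0110*, -0-110, -00-10*, -10-10*, -101-0, 0-0-10*, 0-011-, 00--10, 000-1-, 1-0-00*, 1-0-10*, 1-00-0*, 1-000-, 1-01-0*, 10--00, 10-1-0, 10-10-, 100--0*, 100-0-, 1011--, 110--0*
[col 3] --0-10, 1-0--0
Prime implicants: --0-10, -0-110, -00001, -101-0, 0-011-, 00--10, 000-1-, 0000-1, 011000, 1-0--0, 1-000-, 10--00, 10-1-0, 10-10-, 100-0-, 101-11, 1011--, 11-001
PI chart (minterm → PIs covering it):
  1 | -00001,0000-1
  2 | --0-10,00--10,000-1-
  3 | 000-1-,0000-1
  6 | --0-10,-0-110,0-011-,00--10,000-1-
  7 | 0-011-,000-1-
  10 | 00--10  (sole → essential)
  14 | -0-110,00--10
  18 | --0-10  (sole → essential)
  20 | -101-0  (sole → essential)
  22 | --0-10,-101-0,0-011-
  23 | 0-011-  (sole → essential)
  24 | 011000  (sole → essential)
  32 | 1-0--0,1-000-,10--00,100-0-
  33 | -00001,1-000-,100-0-
  34 | --0-10,1-0--0
  36 | 1-0--0,10--00,10-1-0,10-10-,100-0-
  37 | 10-10-,100-0-
  38 | --0-10,-0-110,1-0--0,10-1-0
  40 | 10--00  (sole → essential)
  43 | 101-11  (sole → essential)
  44 | 10--00,10-1-0,10-10-,1011--
  45 | 10-10-,1011--
  46 | -0-110,10-1-0,1011--
  47 | 101-11,1011--
  48 | 1-0--0,1-000-
  49 | 1-000-,11-001
  50 | --0-10,1-0--0
  52 | -101-0,1-0--0
  54 | --0-10,-101-0,1-0--0
  57 | 11-001  (sole → essential)
Essential prime implicants: --0-10, -101-0, 0-011-, 00--10, 011000, 10--00, 101-11, 11-001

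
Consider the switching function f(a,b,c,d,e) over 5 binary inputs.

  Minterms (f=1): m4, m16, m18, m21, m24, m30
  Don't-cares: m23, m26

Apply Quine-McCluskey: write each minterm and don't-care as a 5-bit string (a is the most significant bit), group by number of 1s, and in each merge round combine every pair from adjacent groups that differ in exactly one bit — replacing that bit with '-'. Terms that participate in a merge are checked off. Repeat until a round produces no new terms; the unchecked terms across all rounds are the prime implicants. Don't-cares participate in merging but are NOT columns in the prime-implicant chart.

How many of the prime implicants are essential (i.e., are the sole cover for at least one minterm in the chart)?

4

size-2^0 implicants → 00100  10000(✓)  10010(✓)  10101(✓)  10111(✓)  11000(✓)  11010(✓)  11110(✓)
size-2^1 implicants → 1-000(✓)  1-010(✓)  100-0(✓)  101-1  11-10  110-0(✓)
size-2^2 implicants → 1-0-0
Unchecked terms (primes): 00100, 1-0-0, 101-1, 11-10
Minterm coverage:
  m4 ⊆ 00100 [E]
  m16 ⊆ 1-0-0 [E]
  m18 ⊆ 1-0-0 [E]
  m21 ⊆ 101-1 [E]
  m24 ⊆ 1-0-0 [E]
  m30 ⊆ 11-10 [E]
E = {00100, 1-0-0, 101-1, 11-10}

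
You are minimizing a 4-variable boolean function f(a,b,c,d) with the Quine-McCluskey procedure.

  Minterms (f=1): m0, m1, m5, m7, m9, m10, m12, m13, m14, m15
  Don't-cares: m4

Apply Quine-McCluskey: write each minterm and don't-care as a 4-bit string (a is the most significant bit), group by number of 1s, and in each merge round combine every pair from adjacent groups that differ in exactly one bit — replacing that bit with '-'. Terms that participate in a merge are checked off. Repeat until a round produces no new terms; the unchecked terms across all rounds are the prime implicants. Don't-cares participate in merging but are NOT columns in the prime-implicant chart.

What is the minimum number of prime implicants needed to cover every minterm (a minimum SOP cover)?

5

size-2^0 implicants → 0000(✓)  0001(✓)  0100(✓)  0101(✓)  0111(✓)  1001(✓)  1010(✓)  1100(✓)  1101(✓)  1110(✓)  1111(✓)
size-2^1 implicants → -001(✓)  -100(✓)  -101(✓)  -111(✓)  0-00(✓)  0-01(✓)  000-(✓)  01-1(✓)  010-(✓)  1-01(✓)  1-10  11-0(✓)  11-1(✓)  110-(✓)  111-(✓)
size-2^2 implicants → --01  -1-1  -10-  0-0-  11--
Unchecked terms (primes): --01, -1-1, -10-, 0-0-, 1-10, 11--
Minterm coverage:
  m0 ⊆ 0-0- [E]
  m1 ⊆ --01,0-0-
  m5 ⊆ --01,-1-1,-10-,0-0-
  m7 ⊆ -1-1 [E]
  m9 ⊆ --01 [E]
  m10 ⊆ 1-10 [E]
  m12 ⊆ -10-,11--
  m13 ⊆ --01,-1-1,-10-,11--
  m14 ⊆ 1-10,11--
  m15 ⊆ -1-1,11--
E = {--01, -1-1, 0-0-, 1-10}
Petrick residual → -10-
Cover = c'd + bd + bc' + a'c' + acd'  |cover|=5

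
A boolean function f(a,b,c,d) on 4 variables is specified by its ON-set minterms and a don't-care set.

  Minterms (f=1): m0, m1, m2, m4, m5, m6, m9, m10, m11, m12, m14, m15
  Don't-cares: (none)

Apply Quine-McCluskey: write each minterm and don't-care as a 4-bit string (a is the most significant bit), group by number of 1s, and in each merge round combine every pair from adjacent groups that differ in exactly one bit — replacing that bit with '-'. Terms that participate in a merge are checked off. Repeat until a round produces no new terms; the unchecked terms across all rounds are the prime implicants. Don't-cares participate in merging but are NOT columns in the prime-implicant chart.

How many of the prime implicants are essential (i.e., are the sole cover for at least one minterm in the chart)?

3

[col 0] 0000*, 0001*, 0010*, 0100*, 0101*, 0110*, 1001*, 1010*, 1011*, 1100*, 1110*, 1111*
[col 1] -001, -010*, -100*, -110*, 0-00*, 0-01*, 0-10*, 00-0*, 000-*, 01-0*, 010-*, 1-10*, 1-11*, 10-1, 101-*, 11-0*, 111-*
[col 2] --10, -1-0, 0--0, 0-0-, 1-1-
Prime implicants: --10, -001, -1-0, 0--0, 0-0-, 1-1-, 10-1
PI chart (minterm → PIs covering it):
  0 | 0--0,0-0-
  1 | -001,0-0-
  2 | --10,0--0
  4 | -1-0,0--0,0-0-
  5 | 0-0-  (sole → essential)
  6 | --10,-1-0,0--0
  9 | -001,10-1
  10 | --10,1-1-
  11 | 1-1-,10-1
  12 | -1-0  (sole → essential)
  14 | --10,-1-0,1-1-
  15 | 1-1-  (sole → essential)
Essential prime implicants: -1-0, 0-0-, 1-1-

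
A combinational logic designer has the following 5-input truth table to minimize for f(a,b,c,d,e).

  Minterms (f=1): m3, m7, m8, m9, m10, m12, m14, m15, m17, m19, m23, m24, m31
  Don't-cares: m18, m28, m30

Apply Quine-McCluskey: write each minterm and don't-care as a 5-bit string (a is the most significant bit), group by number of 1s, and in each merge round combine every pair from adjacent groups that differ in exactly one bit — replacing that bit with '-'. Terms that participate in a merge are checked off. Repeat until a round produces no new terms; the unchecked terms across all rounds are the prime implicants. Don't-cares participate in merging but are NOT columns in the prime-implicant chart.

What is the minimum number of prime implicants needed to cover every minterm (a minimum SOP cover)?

size-2^0 implicants → 00011(✓)  00111(✓)  01000(✓)  01001(✓)  01010(✓)  01100(✓)  01110(✓)  01111(✓)  10001(✓)  10010(✓)  10011(✓)  10111(✓)  11000(✓)  11100(✓)  11110(✓)  11111(✓)
size-2^1 implicants → -0011(✓)  -0111(✓)  -1000(✓)  -1100(✓)  -1110(✓)  -1111(✓)  0-111(✓)  00-11(✓)  01-00(✓)  01-10(✓)  010-0(✓)  0100-  011-0(✓)  0111-(✓)  1-111(✓)  10-11(✓)  100-1  1001-  11-00(✓)  111-0(✓)  1111-(✓)
size-2^2 implicants → --111  -0-11  -1-00  -11-0  -111-  01--0
Unchecked terms (primes): --111, -0-11, -1-00, -11-0, -111-, 01--0, 0100-, 100-1, 1001-
Minterm coverage:
  m3 ⊆ -0-11 [E]
  m7 ⊆ --111,-0-11
  m8 ⊆ -1-00,01--0,0100-
  m9 ⊆ 0100- [E]
  m10 ⊆ 01--0 [E]
  m12 ⊆ -1-00,-11-0,01--0
  m14 ⊆ -11-0,-111-,01--0
  m15 ⊆ --111,-111-
  m17 ⊆ 100-1 [E]
  m19 ⊆ -0-11,100-1,1001-
  m23 ⊆ --111,-0-11
  m24 ⊆ -1-00 [E]
  m31 ⊆ --111,-111-
E = {-0-11, -1-00, 01--0, 0100-, 100-1}
Petrick residual → --111
Cover = cde + b'de + bd'e' + a'be' + a'bc'd' + ab'c'e  |cover|=6

6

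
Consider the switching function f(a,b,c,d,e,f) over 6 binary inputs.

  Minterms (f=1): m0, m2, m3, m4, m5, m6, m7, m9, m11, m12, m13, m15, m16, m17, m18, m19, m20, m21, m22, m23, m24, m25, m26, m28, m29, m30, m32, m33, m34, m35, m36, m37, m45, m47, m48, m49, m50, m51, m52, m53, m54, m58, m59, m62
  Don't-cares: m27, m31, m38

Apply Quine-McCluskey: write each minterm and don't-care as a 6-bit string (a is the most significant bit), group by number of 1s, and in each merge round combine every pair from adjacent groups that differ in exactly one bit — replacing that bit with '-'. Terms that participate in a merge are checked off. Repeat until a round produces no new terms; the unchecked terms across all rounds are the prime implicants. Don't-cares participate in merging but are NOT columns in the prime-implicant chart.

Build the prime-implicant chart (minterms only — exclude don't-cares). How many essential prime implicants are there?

7

Round 0: 000000✓ 000010✓ 000011✓ 000100✓ 000101✓ 000110✓ 000111✓ 001001✓ 001011✓ 001100✓ 001101✓ 001111✓ 010000✓ 010001✓ 010010✓ 010011✓ 010100✓ 010101✓ 010110✓ 010111✓ 011000✓ 011001✓ 011010✓ 011011✓ 011100✓ 011101✓ 011110✓ 011111✓ 100000✓ 100001✓ 100010✓ 100011✓ 100100✓ 100101✓ 100110✓ 101101✓ 101111✓ 110000✓ 110001✓ 110010✓ 110011✓ 110100✓ 110101✓ 110110✓ 111010✓ 111011✓ 111110✓
Round 1: -00000✓ -00010✓ -00011✓ -00100✓ -00101✓ -00110✓ -01101✓ -01111✓ -10000✓ -10001✓ -10010✓ -10011✓ -10100✓ -10101✓ -10110✓ -11010✓ -11011✓ -11110✓ 0-0000✓ 0-0010✓ 0-0011✓ 0-0100✓ 0-0101✓ 0-0110✓ 0-0111✓ 0-1001✓ 0-1011✓ 0-1100✓ 0-1101✓ 0-1111✓ 00-011✓ 00-100✓ 00-101✓ 00-111✓ 000-00✓ 000-10✓ 000-11✓ 0000-0✓ 00001-✓ 0001-0✓ 0001-1✓ 00010-✓ 00011-✓ 001-01✓ 001-11✓ 0010-1✓ 0011-1✓ 00110-✓ 01-000✓ 01-001✓ 01-010✓ 01-011✓ 01-100✓ 01-101✓ 01-110✓ 01-111✓ 010-00✓ 010-01✓ 010-10✓ 010-11✓ 0100-0✓ 0100-1✓ 01000-✓ 01001-✓ 0101-0✓ 0101-1✓ 01010-✓ 01011-✓ 011-00✓ 011-01✓ 011-10✓ 011-11✓ 0110-0✓ 0110-1✓ 01100-✓ 01101-✓ 0111-0✓ 0111-1✓ 01110-✓ 01111-✓ 1-0000✓ 1-0001✓ 1-0010✓ 1-0011✓ 1-0100✓ 1-0101✓ 1-0110✓ 10-101✓ 100-00✓ 100-01✓ 100-10✓ 1000-0✓ 1000-1✓ 10000-✓ 10001-✓ 1001-0✓ 10010-✓ 1011-1✓ 11-010✓ 11-011✓ 11-110✓ 110-00✓ 110-01✓ 110-10✓ 1100-0✓ 1100-1✓ 11000-✓ 11001-✓ 1101-0✓ 11010-✓ 111-10✓ 11101-✓
Round 2: --0000✓ --0010✓ --0011✓ --0100✓ --0101✓ --0110✓ -0-101 -00-00✓ -00-10✓ -000-0✓ -0001-✓ -001-0✓ -0010-✓ -011-1 -1-010✓ -1-011✓ -1-110✓ -10-00✓ -10-01✓ -10-10✓ -100-0✓ -100-1✓ -1000-✓ -1001-✓ -101-0✓ -1010-✓ -11-10✓ -1101-✓ 0--011✓ 0--100✓ 0--101✓ 0--111✓ 0-0-00✓ 0-0-10✓ 0-0-11✓ 0-00-0✓ 0-001-✓ 0-01-0✓ 0-01-1✓ 0-010-✓ 0-011-✓ 0-1-01✓ 0-1-11✓ 0-10-1✓ 0-11-1✓ 0-110-✓ 00--11✓ 00-1-1✓ 00-10-✓ 000--0✓ 000-1-✓ 0001--✓ 001--1✓ 01--00✓ 01--01✓ 01--10✓ 01--11✓ 01-0-0✓ 01-0-1✓ 01-00-✓ 01-01-✓ 01-1-0✓ 01-1-1✓ 01-10-✓ 01-11-✓ 010--0✓ 010--1✓ 010-0-✓ 010-1-✓ 0100--✓ 0101--✓ 011--0✓ 011--1✓ 011-0-✓ 011-1-✓ 0110--✓ 0111--✓ 1-0-00✓ 1-0-01✓ 1-0-10✓ 1-00-0✓ 1-00-1✓ 1-000-✓ 1-001-✓ 1-01-0✓ 1-010-✓ 100--0✓ 100-0-✓ 1000--✓ 11--10✓ 11-01-✓ 110--0✓ 110-0-✓ 1100--✓
Round 3: --0-00✓ --0-10✓ --00-0✓ --001- --01-0✓ --010- -00--0✓ -1--10 -1-01- -10--0✓ -10-0- -100-- 0---11 0--1-1 0--10- 0-0--0✓ 0-0-1- 0-01-- 0-1--1 01---0✓ 01---1✓ 01--0-✓ 01--1-✓ 01-0--✓ 01-1--✓ 010---✓ 011---✓ 1-0--0✓ 1-0-0- 1-00--
Round 4: --0--0 01----
PIs = {--0--0, --001-, --010-, -0-101, -011-1, -1--10, -1-01-, -10-0-, -100--, 0---11, 0--1-1, 0--10-, 0-0-1-, 0-01--, 0-1--1, 01----, 1-0-0-, 1-00--}
Coverage chart:
  m0: --0--0 ←essential
  m2: --0--0,--001-,0-0-1-
  m3: --001-,0---11,0-0-1-
  m4: --0--0,--010-,0--10-,0-01--
  m5: --010-,-0-101,0--1-1,0--10-,0-01--
  m6: --0--0,0-0-1-,0-01--
  m7: 0---11,0--1-1,0-0-1-,0-01--
  m9: 0-1--1 ←essential
  m11: 0---11,0-1--1
  m12: 0--10- ←essential
  m13: -0-101,-011-1,0--1-1,0--10-,0-1--1
  m15: -011-1,0---11,0--1-1,0-1--1
  m16: --0--0,-10-0-,-100--,01----
  m17: -10-0-,-100--,01----
  m18: --0--0,--001-,-1--10,-1-01-,-100--,0-0-1-,01----
  m19: --001-,-1-01-,-100--,0---11,0-0-1-,01----
  m20: --0--0,--010-,-10-0-,0--10-,0-01--,01----
  m21: --010-,-10-0-,0--1-1,0--10-,0-01--,01----
  m22: --0--0,-1--10,0-0-1-,0-01--,01----
  m23: 0---11,0--1-1,0-0-1-,0-01--,01----
  m24: 01---- ←essential
  m25: 0-1--1,01----
  m26: -1--10,-1-01-,01----
  m28: 0--10-,01----
  m29: 0--1-1,0--10-,0-1--1,01----
  m30: -1--10,01----
  m32: --0--0,1-0-0-,1-00--
  m33: 1-0-0-,1-00--
  m34: --0--0,--001-,1-00--
  m35: --001-,1-00--
  m36: --0--0,--010-,1-0-0-
  m37: --010-,-0-101,1-0-0-
  m45: -0-101,-011-1
  m47: -011-1 ←essential
  m48: --0--0,-10-0-,-100--,1-0-0-,1-00--
  m49: -10-0-,-100--,1-0-0-,1-00--
  m50: --0--0,--001-,-1--10,-1-01-,-100--,1-00--
  m51: --001-,-1-01-,-100--,1-00--
  m52: --0--0,--010-,-10-0-,1-0-0-
  m53: --010-,-10-0-,1-0-0-
  m54: --0--0,-1--10
  m58: -1--10,-1-01-
  m59: -1-01- ←essential
  m62: -1--10 ←essential
Essential: --0--0, -011-1, -1--10, -1-01-, 0--10-, 0-1--1, 01----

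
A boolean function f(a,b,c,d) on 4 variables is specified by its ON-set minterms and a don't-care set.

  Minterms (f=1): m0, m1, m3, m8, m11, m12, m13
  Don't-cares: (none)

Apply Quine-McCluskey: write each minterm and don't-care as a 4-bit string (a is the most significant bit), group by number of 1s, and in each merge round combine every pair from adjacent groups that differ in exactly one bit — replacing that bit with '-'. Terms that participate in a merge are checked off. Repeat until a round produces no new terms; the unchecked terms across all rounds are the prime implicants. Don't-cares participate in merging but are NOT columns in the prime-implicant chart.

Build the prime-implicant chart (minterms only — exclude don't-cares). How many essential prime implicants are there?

2

size-2^0 implicants → 0000(✓)  0001(✓)  0011(✓)  1000(✓)  1011(✓)  1100(✓)  1101(✓)
size-2^1 implicants → -000  -011  00-1  000-  1-00  110-
Unchecked terms (primes): -000, -011, 00-1, 000-, 1-00, 110-
Minterm coverage:
  m0 ⊆ -000,000-
  m1 ⊆ 00-1,000-
  m3 ⊆ -011,00-1
  m8 ⊆ -000,1-00
  m11 ⊆ -011 [E]
  m12 ⊆ 1-00,110-
  m13 ⊆ 110- [E]
E = {-011, 110-}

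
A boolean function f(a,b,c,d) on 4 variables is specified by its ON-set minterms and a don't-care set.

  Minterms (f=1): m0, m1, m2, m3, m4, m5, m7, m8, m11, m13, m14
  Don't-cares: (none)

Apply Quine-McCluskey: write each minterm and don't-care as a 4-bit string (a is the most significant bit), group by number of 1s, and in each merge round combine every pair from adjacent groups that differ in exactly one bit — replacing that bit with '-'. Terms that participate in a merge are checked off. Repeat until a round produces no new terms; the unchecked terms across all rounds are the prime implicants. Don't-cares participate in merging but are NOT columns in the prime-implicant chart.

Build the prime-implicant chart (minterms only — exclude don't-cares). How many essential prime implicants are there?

[col 0] 0000*, 0001*, 0010*, 0011*, 0100*, 0101*, 0111*, 1000*, 1011*, 1101*, 1110
[col 1] -000, -011, -101, 0-00*, 0-01*, 0-11*, 00-0*, 00-1*, 000-*, 001-*, 01-1*, 010-*
[col 2] 0--1, 0-0-, 00--
Prime implicants: -000, -011, -101, 0--1, 0-0-, 00--, 1110
PI chart (minterm → PIs covering it):
  0 | -000,0-0-,00--
  1 | 0--1,0-0-,00--
  2 | 00--  (sole → essential)
  3 | -011,0--1,00--
  4 | 0-0-  (sole → essential)
  5 | -101,0--1,0-0-
  7 | 0--1  (sole → essential)
  8 | -000  (sole → essential)
  11 | -011  (sole → essential)
  13 | -101  (sole → essential)
  14 | 1110  (sole → essential)
Essential prime implicants: -000, -011, -101, 0--1, 0-0-, 00--, 1110

7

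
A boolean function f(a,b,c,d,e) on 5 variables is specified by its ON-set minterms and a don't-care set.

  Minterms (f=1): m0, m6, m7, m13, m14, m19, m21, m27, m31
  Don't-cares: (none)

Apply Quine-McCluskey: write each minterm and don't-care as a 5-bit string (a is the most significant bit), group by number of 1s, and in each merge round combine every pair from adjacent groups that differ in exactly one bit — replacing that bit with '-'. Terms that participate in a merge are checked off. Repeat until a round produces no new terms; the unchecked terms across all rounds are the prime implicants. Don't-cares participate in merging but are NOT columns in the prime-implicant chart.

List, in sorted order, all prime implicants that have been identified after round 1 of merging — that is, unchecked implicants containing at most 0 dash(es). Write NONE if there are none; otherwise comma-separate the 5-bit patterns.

00000, 01101, 10101

[col 0] 00000, 00110*, 00111*, 01101, 01110*, 10011*, 10101, 11011*, 11111*
[col 1] 0-110, 0011-, 1-011, 11-11
Prime implicants: 0-110, 00000, 0011-, 01101, 1-011, 10101, 11-11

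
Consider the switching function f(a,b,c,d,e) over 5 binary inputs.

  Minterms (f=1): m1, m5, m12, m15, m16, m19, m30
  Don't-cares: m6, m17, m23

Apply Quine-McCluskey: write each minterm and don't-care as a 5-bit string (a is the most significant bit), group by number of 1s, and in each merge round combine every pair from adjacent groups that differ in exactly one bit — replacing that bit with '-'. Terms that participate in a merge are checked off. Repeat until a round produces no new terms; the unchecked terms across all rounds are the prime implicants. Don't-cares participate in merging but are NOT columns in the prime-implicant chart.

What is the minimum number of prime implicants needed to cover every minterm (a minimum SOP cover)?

6

Round 0: 00001✓ 00101✓ 00110 01100 01111 10000✓ 10001✓ 10011✓ 10111✓ 11110
Round 1: -0001 00-01 10-11 100-1 1000-
PIs = {-0001, 00-01, 00110, 01100, 01111, 10-11, 100-1, 1000-, 11110}
Coverage chart:
  m1: -0001,00-01
  m5: 00-01 ←essential
  m12: 01100 ←essential
  m15: 01111 ←essential
  m16: 1000- ←essential
  m19: 10-11,100-1
  m30: 11110 ←essential
Essential: 00-01, 01100, 01111, 1000-, 11110
Petrick residual → 10-11
Min cover (6 terms): a'b'd'e + a'bcd'e' + a'bcde + ab'de + ab'c'd' + abcde'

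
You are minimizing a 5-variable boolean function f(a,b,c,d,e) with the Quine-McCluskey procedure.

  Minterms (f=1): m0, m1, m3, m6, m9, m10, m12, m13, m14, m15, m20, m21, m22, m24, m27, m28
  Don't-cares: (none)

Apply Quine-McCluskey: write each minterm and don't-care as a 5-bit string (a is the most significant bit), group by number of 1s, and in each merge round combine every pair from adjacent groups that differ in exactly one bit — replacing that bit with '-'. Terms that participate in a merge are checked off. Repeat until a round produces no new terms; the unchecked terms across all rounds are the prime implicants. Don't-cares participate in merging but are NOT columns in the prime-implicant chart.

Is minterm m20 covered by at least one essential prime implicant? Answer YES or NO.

YES

[col 0] 00000*, 00001*, 00011*, 00110*, 01001*, 01010*, 01100*, 01101*, 01110*, 01111*, 10100*, 10101*, 10110*, 11000*, 11011, 11100*
[col 1] -0110, -1100, 0-001, 0-110, 000-1, 0000-, 01-01, 01-10, 011-0*, 011-1*, 0110-*, 0111-*, 1-100, 101-0, 1010-, 11-00
[col 2] 011--
Prime implicants: -0110, -1100, 0-001, 0-110, 000-1, 0000-, 01-01, 01-10, 011--, 1-100, 101-0, 1010-, 11-00, 11011
PI chart (minterm → PIs covering it):
  0 | 0000-  (sole → essential)
  1 | 0-001,000-1,0000-
  3 | 000-1  (sole → essential)
  6 | -0110,0-110
  9 | 0-001,01-01
  10 | 01-10  (sole → essential)
  12 | -1100,011--
  13 | 01-01,011--
  14 | 0-110,01-10,011--
  15 | 011--  (sole → essential)
  20 | 1-100,101-0,1010-
  21 | 1010-  (sole → essential)
  22 | -0110,101-0
  24 | 11-00  (sole → essential)
  27 | 11011  (sole → essential)
  28 | -1100,1-100,11-00
Essential prime implicants: 000-1, 0000-, 01-10, 011--, 1010-, 11-00, 11011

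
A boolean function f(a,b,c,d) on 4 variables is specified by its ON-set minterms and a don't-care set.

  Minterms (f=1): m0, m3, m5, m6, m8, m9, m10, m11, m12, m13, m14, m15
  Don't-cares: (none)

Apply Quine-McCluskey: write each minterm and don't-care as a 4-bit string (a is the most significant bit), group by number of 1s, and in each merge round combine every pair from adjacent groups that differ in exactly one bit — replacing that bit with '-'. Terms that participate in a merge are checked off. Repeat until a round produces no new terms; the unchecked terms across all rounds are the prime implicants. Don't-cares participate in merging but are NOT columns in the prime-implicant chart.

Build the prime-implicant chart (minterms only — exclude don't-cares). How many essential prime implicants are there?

5

Round 0: 0000✓ 0011✓ 0101✓ 0110✓ 1000✓ 1001✓ 1010✓ 1011✓ 1100✓ 1101✓ 1110✓ 1111✓
Round 1: -000 -011 -101 -110 1-00✓ 1-01✓ 1-10✓ 1-11✓ 10-0✓ 10-1✓ 100-✓ 101-✓ 11-0✓ 11-1✓ 110-✓ 111-✓
Round 2: 1--0✓ 1--1✓ 1-0-✓ 1-1-✓ 10--✓ 11--✓
Round 3: 1---
PIs = {-000, -011, -101, -110, 1---}
Coverage chart:
  m0: -000 ←essential
  m3: -011 ←essential
  m5: -101 ←essential
  m6: -110 ←essential
  m8: -000,1---
  m9: 1--- ←essential
  m10: 1--- ←essential
  m11: -011,1---
  m12: 1--- ←essential
  m13: -101,1---
  m14: -110,1---
  m15: 1--- ←essential
Essential: -000, -011, -101, -110, 1---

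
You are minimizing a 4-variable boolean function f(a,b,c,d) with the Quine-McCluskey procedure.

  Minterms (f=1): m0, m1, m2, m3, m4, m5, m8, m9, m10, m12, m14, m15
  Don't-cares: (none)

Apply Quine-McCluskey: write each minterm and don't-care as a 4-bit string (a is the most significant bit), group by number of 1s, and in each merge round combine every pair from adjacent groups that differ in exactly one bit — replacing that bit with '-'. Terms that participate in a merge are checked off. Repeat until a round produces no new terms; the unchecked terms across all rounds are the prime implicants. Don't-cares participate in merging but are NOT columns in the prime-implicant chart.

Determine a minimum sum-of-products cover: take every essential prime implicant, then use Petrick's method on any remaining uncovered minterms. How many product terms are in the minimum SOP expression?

5

Round 0: 0000✓ 0001✓ 0010✓ 0011✓ 0100✓ 0101✓ 1000✓ 1001✓ 1010✓ 1100✓ 1110✓ 1111✓
Round 1: -000✓ -001✓ -010✓ -100✓ 0-00✓ 0-01✓ 00-0✓ 00-1✓ 000-✓ 001-✓ 010-✓ 1-00✓ 1-10✓ 10-0✓ 100-✓ 11-0✓ 111-
Round 2: --00 -0-0 -00- 0-0- 00-- 1--0
PIs = {--00, -0-0, -00-, 0-0-, 00--, 1--0, 111-}
Coverage chart:
  m0: --00,-0-0,-00-,0-0-,00--
  m1: -00-,0-0-,00--
  m2: -0-0,00--
  m3: 00-- ←essential
  m4: --00,0-0-
  m5: 0-0- ←essential
  m8: --00,-0-0,-00-,1--0
  m9: -00- ←essential
  m10: -0-0,1--0
  m12: --00,1--0
  m14: 1--0,111-
  m15: 111- ←essential
Essential: -00-, 0-0-, 00--, 111-
Petrick residual → 1--0
Min cover (5 terms): b'c' + a'c' + a'b' + ad' + abc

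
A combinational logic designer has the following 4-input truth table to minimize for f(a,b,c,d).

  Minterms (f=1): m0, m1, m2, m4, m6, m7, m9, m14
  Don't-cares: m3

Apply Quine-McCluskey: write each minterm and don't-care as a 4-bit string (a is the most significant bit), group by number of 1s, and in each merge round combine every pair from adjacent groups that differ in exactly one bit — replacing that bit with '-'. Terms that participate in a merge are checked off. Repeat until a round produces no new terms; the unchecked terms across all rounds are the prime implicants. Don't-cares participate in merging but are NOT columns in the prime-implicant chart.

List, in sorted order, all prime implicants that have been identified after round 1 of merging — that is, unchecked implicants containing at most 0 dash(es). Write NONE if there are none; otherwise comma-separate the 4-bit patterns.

NONE

size-2^0 implicants → 0000(✓)  0001(✓)  0010(✓)  0011(✓)  0100(✓)  0110(✓)  0111(✓)  1001(✓)  1110(✓)
size-2^1 implicants → -001  -110  0-00(✓)  0-10(✓)  0-11(✓)  00-0(✓)  00-1(✓)  000-(✓)  001-(✓)  01-0(✓)  011-(✓)
size-2^2 implicants → 0--0  0-1-  00--
Unchecked terms (primes): -001, -110, 0--0, 0-1-, 00--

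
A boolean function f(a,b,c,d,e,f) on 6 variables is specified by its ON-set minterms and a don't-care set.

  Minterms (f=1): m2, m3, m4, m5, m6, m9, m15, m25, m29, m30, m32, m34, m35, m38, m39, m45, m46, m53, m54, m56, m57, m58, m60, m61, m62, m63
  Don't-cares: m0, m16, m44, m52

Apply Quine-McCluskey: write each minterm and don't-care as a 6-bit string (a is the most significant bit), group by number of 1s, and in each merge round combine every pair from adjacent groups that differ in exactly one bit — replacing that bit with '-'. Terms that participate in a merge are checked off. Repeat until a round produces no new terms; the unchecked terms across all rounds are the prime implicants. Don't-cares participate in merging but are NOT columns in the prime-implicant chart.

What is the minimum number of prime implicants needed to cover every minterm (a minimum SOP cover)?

size-2^0 implicants → 000000(✓)  000010(✓)  000011(✓)  000100(✓)  000101(✓)  000110(✓)  001001(✓)  001111  010000(✓)  011001(✓)  011101(✓)  011110(✓)  100000(✓)  100010(✓)  100011(✓)  100110(✓)  100111(✓)  101100(✓)  101101(✓)  101110(✓)  110100(✓)  110101(✓)  110110(✓)  111000(✓)  111001(✓)  111010(✓)  111100(✓)  111101(✓)  111110(✓)  111111(✓)
size-2^1 implicants → -00000(✓)  -00010(✓)  -00011(✓)  -00110(✓)  -11001(✓)  -11101(✓)  -11110  0-0000  0-1001  000-00(✓)  000-10(✓)  0000-0(✓)  00001-(✓)  0001-0(✓)  00010-  011-01(✓)  1-0110(✓)  1-1100(✓)  1-1101(✓)  1-1110(✓)  10-110(✓)  100-10(✓)  100-11(✓)  1000-0(✓)  10001-(✓)  10011-(✓)  1011-0(✓)  10110-(✓)  11-100(✓)  11-101(✓)  11-110(✓)  1101-0(✓)  11010-(✓)  111-00(✓)  111-01(✓)  111-10(✓)  1110-0(✓)  11100-(✓)  1111-0(✓)  1111-1(✓)  11110-(✓)  11111-(✓)
size-2^2 implicants → -00-10  -000-0  -0001-  -11-01  000--0  1--110  1-11-0  1-110-  100-1-  11-1-0  11-10-  111--0  111-0-  1111--
Unchecked terms (primes): -00-10, -000-0, -0001-, -11-01, -11110, 0-0000, 0-1001, 000--0, 00010-, 001111, 1--110, 1-11-0, 1-110-, 100-1-, 11-1-0, 11-10-, 111--0, 111-0-, 1111--
Minterm coverage:
  m2 ⊆ -00-10,-000-0,-0001-,000--0
  m3 ⊆ -0001- [E]
  m4 ⊆ 000--0,00010-
  m5 ⊆ 00010- [E]
  m6 ⊆ -00-10,000--0
  m9 ⊆ 0-1001 [E]
  m15 ⊆ 001111 [E]
  m25 ⊆ -11-01,0-1001
  m29 ⊆ -11-01 [E]
  m30 ⊆ -11110 [E]
  m32 ⊆ -000-0 [E]
  m34 ⊆ -00-10,-000-0,-0001-,100-1-
  m35 ⊆ -0001-,100-1-
  m38 ⊆ -00-10,1--110,100-1-
  m39 ⊆ 100-1- [E]
  m45 ⊆ 1-110- [E]
  m46 ⊆ 1--110,1-11-0
  m53 ⊆ 11-10- [E]
  m54 ⊆ 1--110,11-1-0
  m56 ⊆ 111--0,111-0-
  m57 ⊆ -11-01,111-0-
  m58 ⊆ 111--0 [E]
  m60 ⊆ 1-11-0,1-110-,11-1-0,11-10-,111--0,111-0-,1111--
  m61 ⊆ -11-01,1-110-,11-10-,111-0-,1111--
  m62 ⊆ -11110,1--110,1-11-0,11-1-0,111--0,1111--
  m63 ⊆ 1111-- [E]
E = {-000-0, -0001-, -11-01, -11110, 0-1001, 00010-, 001111, 1-110-, 100-1-, 11-10-, 111--0, 1111--}
Petrick residual → -00-10, 1--110
Cover = b'c'ef' + b'c'd'f' + b'c'd'e + bce'f + bcdef' + a'cd'e'f + a'b'c'de' + a'b'cdef + adef' + acde' + ab'c'e + abde' + abcf' + abcd  |cover|=14

14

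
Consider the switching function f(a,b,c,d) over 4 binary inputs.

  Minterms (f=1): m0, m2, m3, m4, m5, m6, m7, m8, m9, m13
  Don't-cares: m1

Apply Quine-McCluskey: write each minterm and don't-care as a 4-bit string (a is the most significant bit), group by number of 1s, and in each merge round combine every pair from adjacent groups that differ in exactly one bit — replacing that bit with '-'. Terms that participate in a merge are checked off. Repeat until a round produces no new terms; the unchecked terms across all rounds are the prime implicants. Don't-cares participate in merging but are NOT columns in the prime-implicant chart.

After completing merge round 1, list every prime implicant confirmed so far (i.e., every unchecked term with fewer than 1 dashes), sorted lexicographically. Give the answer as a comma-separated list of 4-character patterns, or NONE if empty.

size-2^0 implicants → 0000(✓)  0001(✓)  0010(✓)  0011(✓)  0100(✓)  0101(✓)  0110(✓)  0111(✓)  1000(✓)  1001(✓)  1101(✓)
size-2^1 implicants → -000(✓)  -001(✓)  -101(✓)  0-00(✓)  0-01(✓)  0-10(✓)  0-11(✓)  00-0(✓)  00-1(✓)  000-(✓)  001-(✓)  01-0(✓)  01-1(✓)  010-(✓)  011-(✓)  1-01(✓)  100-(✓)
size-2^2 implicants → --01  -00-  0--0(✓)  0--1(✓)  0-0-(✓)  0-1-(✓)  00--(✓)  01--(✓)
size-2^3 implicants → 0---
Unchecked terms (primes): --01, -00-, 0---

NONE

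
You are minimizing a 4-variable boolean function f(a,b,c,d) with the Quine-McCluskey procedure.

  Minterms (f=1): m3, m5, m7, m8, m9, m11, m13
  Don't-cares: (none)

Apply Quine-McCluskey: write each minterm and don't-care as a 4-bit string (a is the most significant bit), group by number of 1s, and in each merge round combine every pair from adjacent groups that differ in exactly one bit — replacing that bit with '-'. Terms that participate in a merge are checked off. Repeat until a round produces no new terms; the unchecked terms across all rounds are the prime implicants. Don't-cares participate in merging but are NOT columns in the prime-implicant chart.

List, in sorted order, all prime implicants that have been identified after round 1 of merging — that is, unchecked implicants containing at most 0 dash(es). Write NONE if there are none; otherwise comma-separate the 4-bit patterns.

Round 0: 0011✓ 0101✓ 0111✓ 1000✓ 1001✓ 1011✓ 1101✓
Round 1: -011 -101 0-11 01-1 1-01 10-1 100-
PIs = {-011, -101, 0-11, 01-1, 1-01, 10-1, 100-}

NONE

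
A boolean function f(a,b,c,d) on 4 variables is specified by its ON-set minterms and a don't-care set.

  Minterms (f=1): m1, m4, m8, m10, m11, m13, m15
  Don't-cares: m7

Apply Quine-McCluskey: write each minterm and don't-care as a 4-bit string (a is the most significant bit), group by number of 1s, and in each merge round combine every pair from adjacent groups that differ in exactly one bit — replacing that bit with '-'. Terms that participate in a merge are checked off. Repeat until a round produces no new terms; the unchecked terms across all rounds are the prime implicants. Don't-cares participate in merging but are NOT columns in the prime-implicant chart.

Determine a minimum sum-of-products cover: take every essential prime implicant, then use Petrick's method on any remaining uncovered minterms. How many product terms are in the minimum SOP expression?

Round 0: 0001 0100 0111✓ 1000✓ 1010✓ 1011✓ 1101✓ 1111✓
Round 1: -111 1-11 10-0 101- 11-1
PIs = {-111, 0001, 0100, 1-11, 10-0, 101-, 11-1}
Coverage chart:
  m1: 0001 ←essential
  m4: 0100 ←essential
  m8: 10-0 ←essential
  m10: 10-0,101-
  m11: 1-11,101-
  m13: 11-1 ←essential
  m15: -111,1-11,11-1
Essential: 0001, 0100, 10-0, 11-1
Petrick residual → 1-11
Min cover (5 terms): a'b'c'd + a'bc'd' + acd + ab'd' + abd

5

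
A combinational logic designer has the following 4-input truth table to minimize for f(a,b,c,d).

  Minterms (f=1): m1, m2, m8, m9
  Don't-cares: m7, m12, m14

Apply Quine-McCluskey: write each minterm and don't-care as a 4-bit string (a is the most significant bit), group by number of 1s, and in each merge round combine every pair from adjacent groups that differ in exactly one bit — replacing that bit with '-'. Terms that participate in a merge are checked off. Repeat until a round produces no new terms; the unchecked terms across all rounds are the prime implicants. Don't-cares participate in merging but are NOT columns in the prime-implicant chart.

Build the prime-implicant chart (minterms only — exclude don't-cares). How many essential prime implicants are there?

Round 0: 0001✓ 0010 0111 1000✓ 1001✓ 1100✓ 1110✓
Round 1: -001 1-00 100- 11-0
PIs = {-001, 0010, 0111, 1-00, 100-, 11-0}
Coverage chart:
  m1: -001 ←essential
  m2: 0010 ←essential
  m8: 1-00,100-
  m9: -001,100-
Essential: -001, 0010

2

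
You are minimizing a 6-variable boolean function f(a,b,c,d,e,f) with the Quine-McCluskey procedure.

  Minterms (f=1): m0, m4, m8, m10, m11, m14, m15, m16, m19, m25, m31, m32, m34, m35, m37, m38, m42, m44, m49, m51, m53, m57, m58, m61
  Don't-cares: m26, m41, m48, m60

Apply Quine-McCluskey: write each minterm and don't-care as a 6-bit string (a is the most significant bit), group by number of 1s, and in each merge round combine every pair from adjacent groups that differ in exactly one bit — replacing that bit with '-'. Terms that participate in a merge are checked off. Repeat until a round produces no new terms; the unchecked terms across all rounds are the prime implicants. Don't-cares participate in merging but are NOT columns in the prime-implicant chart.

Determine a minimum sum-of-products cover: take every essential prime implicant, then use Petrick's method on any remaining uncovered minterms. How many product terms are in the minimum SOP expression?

13

Round 0: 000000✓ 000100✓ 001000✓ 001010✓ 001011✓ 001110✓ 001111✓ 010000✓ 010011✓ 011001✓ 011010✓ 011111✓ 100000✓ 100010✓ 100011✓ 100101✓ 100110✓ 101001✓ 101010✓ 101100✓ 110000✓ 110001✓ 110011✓ 110101✓ 111001✓ 111010✓ 111100✓ 111101✓
Round 1: -00000✓ -01010✓ -10000✓ -10011 -11001 -11010✓ 0-0000✓ 0-1010✓ 0-1111 00-000 000-00 001-10✓ 001-11✓ 0010-0 00101-✓ 00111-✓ 1-0000✓ 1-0011 1-0101 1-1001 1-1010✓ 1-1100 10-010 100-10 1000-0 10001- 11-001✓ 11-101✓ 110-01✓ 1100-1 11000- 111-01✓ 11110-
Round 2: --0000 --1010 001-1- 11--01
PIs = {--0000, --1010, -10011, -11001, 0-1111, 00-000, 000-00, 001-1-, 0010-0, 1-0011, 1-0101, 1-1001, 1-1100, 10-010, 100-10, 1000-0, 10001-, 11--01, 1100-1, 11000-, 11110-}
Coverage chart:
  m0: --0000,00-000,000-00
  m4: 000-00 ←essential
  m8: 00-000,0010-0
  m10: --1010,001-1-,0010-0
  m11: 001-1- ←essential
  m14: 001-1- ←essential
  m15: 0-1111,001-1-
  m16: --0000 ←essential
  m19: -10011 ←essential
  m25: -11001 ←essential
  m31: 0-1111 ←essential
  m32: --0000,1000-0
  m34: 10-010,100-10,1000-0,10001-
  m35: 1-0011,10001-
  m37: 1-0101 ←essential
  m38: 100-10 ←essential
  m42: --1010,10-010
  m44: 1-1100 ←essential
  m49: 11--01,1100-1,11000-
  m51: -10011,1-0011,1100-1
  m53: 1-0101,11--01
  m57: -11001,1-1001,11--01
  m58: --1010 ←essential
  m61: 11--01,11110-
Essential: --0000, --1010, -10011, -11001, 0-1111, 000-00, 001-1-, 1-0101, 1-1100, 100-10
Petrick residual → 00-000, 1-0011, 11--01
Min cover (13 terms): c'd'e'f' + cd'ef' + bc'd'ef + bcd'e'f + a'cdef + a'b'd'e'f' + a'b'c'e'f' + a'b'ce + ac'd'ef + ac'de'f + acde'f' + ab'c'ef' + abe'f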